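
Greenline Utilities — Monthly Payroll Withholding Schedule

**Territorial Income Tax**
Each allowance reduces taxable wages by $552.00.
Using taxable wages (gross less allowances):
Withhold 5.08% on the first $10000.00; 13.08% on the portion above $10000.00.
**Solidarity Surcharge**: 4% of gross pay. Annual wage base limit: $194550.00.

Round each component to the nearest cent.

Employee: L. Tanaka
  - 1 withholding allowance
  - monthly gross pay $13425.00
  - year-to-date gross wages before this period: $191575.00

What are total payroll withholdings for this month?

$1002.79

Territorial Income Tax: taxable = $13425.00 − 1×$552.00 = $12873.00
  $508.00 + 13.08% × ($12873.00 − $10000.00) = $508.00 + 13.08% × $2873.00 = $883.79
Solidarity Surcharge: cap $194550.00 − YTD $191575.00 = $2975.00 subject; 4% × $2975.00 = $119.00
Total: $883.79 + $119.00 = $1002.79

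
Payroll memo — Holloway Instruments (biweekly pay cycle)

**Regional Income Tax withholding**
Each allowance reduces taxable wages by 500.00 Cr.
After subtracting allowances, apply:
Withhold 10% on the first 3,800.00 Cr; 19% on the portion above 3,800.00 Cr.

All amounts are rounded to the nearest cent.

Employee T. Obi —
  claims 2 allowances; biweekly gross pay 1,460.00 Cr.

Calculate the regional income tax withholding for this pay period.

Regional Income Tax: taxable = 1,460.00 Cr − 2×500.00 Cr = 460.00 Cr
  10% × 460.00 Cr = 46.00 Cr

46.00 Cr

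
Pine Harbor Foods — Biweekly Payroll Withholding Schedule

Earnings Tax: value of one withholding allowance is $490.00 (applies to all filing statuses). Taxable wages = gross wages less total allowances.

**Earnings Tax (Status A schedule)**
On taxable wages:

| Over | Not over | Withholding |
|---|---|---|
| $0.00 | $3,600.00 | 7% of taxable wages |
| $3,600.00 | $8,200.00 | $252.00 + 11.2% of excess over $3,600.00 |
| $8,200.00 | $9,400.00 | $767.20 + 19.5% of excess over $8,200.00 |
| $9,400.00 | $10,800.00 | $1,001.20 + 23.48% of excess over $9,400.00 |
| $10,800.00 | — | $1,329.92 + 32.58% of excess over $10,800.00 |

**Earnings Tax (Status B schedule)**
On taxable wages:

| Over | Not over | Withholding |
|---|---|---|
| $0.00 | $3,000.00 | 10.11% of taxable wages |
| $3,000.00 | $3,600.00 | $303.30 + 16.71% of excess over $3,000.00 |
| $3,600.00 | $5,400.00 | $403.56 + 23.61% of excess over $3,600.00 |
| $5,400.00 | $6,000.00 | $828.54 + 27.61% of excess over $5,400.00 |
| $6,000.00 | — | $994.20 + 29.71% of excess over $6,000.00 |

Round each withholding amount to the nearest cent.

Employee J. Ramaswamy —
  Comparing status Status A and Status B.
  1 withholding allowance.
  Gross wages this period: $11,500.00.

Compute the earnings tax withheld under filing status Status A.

Earnings Tax (Status A): taxable = $11,500.00 − 1×$490.00 = $11,010.00
  $1,329.92 + 32.58% × ($11,010.00 − $10,800.00) = $1,329.92 + 32.58% × $210.00 = $1,398.34

$1,398.34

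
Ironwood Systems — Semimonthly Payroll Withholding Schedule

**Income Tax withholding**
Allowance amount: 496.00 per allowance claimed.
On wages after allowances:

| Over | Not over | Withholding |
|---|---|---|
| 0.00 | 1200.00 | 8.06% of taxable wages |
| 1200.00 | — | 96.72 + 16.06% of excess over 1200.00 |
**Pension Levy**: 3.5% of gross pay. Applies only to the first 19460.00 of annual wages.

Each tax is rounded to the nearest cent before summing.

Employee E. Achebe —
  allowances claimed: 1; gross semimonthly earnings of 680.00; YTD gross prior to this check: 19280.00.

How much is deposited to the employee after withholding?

658.87

Income Tax: taxable = 680.00 − 1×496.00 = 184.00
  8.06% × 184.00 = 14.83
Pension Levy: cap 19460.00 − YTD 19280.00 = 180.00 subject; 3.5% × 180.00 = 6.30
Total withheld: 14.83 + 6.30 = 21.13
Net pay: 680.00 − 21.13 = 658.87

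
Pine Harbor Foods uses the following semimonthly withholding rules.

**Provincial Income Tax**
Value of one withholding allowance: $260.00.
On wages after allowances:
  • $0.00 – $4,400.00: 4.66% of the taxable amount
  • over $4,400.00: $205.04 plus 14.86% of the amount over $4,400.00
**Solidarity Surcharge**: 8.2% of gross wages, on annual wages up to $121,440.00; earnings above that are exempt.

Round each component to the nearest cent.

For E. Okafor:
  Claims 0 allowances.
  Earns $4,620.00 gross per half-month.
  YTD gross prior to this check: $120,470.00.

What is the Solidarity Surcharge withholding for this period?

Solidarity Surcharge: cap $121,440.00 − YTD $120,470.00 = $970.00 subject; 8.2% × $970.00 = $79.54

$79.54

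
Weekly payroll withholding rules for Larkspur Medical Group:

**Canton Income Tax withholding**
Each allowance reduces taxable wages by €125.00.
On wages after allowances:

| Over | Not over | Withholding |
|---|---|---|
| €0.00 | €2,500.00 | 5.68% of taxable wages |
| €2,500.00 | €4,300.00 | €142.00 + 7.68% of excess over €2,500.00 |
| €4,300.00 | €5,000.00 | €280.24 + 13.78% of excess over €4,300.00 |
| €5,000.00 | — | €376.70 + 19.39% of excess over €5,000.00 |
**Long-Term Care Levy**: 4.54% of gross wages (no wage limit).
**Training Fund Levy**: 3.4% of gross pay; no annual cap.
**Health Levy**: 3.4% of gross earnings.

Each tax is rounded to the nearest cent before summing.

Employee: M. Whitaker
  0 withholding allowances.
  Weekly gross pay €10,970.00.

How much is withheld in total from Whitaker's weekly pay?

€2,778.28

Canton Income Tax: taxable = €10,970.00
  €376.70 + 19.39% × (€10,970.00 − €5,000.00) = €376.70 + 19.39% × €5,970.00 = €1,534.28
Long-Term Care Levy: 4.54% × €10,970.00 = €498.04
Training Fund Levy: 3.4% × €10,970.00 = €372.98
Health Levy: 3.4% × €10,970.00 = €372.98
Total: €1,534.28 + €498.04 + €372.98 + €372.98 = €2,778.28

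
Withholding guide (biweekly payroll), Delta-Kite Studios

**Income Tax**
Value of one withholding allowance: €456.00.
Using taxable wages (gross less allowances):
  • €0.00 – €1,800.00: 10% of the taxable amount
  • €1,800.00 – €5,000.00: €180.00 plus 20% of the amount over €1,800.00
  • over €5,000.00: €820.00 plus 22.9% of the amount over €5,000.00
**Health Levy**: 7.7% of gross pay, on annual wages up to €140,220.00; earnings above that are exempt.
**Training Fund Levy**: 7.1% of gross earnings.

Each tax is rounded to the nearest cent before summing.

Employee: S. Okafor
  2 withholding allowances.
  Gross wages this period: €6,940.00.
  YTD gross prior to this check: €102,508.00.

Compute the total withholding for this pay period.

€2,082.53

Income Tax: taxable = €6,940.00 − 2×€456.00 = €6,028.00
  €820.00 + 22.9% × (€6,028.00 − €5,000.00) = €820.00 + 22.9% × €1,028.00 = €1,055.41
Health Levy: 7.7% × €6,940.00 = €534.38
Training Fund Levy: 7.1% × €6,940.00 = €492.74
Total: €1,055.41 + €534.38 + €492.74 = €2,082.53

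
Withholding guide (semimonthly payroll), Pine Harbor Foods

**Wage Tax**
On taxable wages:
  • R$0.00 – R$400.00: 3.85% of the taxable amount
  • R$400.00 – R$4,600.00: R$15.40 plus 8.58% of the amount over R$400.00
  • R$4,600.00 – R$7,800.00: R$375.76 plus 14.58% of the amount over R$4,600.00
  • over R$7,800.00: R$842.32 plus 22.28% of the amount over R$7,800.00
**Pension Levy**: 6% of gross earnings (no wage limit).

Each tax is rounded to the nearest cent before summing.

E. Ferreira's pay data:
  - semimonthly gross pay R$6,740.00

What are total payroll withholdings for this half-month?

R$1,092.17

Wage Tax: taxable = R$6,740.00
  R$375.76 + 14.58% × (R$6,740.00 − R$4,600.00) = R$375.76 + 14.58% × R$2,140.00 = R$687.77
Pension Levy: 6% × R$6,740.00 = R$404.40
Total: R$687.77 + R$404.40 = R$1,092.17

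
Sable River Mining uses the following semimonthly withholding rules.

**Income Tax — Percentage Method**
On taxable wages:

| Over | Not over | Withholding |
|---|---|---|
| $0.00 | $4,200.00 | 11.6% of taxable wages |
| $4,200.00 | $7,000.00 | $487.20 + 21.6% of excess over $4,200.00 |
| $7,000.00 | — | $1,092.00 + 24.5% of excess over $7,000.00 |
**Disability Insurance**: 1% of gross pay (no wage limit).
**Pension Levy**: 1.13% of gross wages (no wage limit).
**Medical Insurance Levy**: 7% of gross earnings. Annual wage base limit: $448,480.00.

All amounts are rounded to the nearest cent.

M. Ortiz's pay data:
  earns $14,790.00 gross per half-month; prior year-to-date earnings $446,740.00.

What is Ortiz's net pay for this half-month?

$11,352.62

Income Tax: taxable = $14,790.00
  $1,092.00 + 24.5% × ($14,790.00 − $7,000.00) = $1,092.00 + 24.5% × $7,790.00 = $3,000.55
Disability Insurance: 1% × $14,790.00 = $147.90
Pension Levy: 1.13% × $14,790.00 = $167.13
Medical Insurance Levy: cap $448,480.00 − YTD $446,740.00 = $1,740.00 subject; 7% × $1,740.00 = $121.80
Total withheld: $3,000.55 + $147.90 + $167.13 + $121.80 = $3,437.38
Net pay: $14,790.00 − $3,437.38 = $11,352.62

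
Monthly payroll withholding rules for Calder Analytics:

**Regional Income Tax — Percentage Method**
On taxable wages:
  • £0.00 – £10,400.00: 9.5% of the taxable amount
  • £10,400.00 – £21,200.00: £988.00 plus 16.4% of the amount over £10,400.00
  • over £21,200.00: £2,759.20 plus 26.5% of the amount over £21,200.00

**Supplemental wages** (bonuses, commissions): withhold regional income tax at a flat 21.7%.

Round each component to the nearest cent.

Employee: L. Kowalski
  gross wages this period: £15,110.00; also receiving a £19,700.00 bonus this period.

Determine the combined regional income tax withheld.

£6,035.34

Regional Income Tax: taxable = £15,110.00
  £988.00 + 16.4% × (£15,110.00 − £10,400.00) = £988.00 + 16.4% × £4,710.00 = £1,760.44
Supplemental (21.7% flat on bonus): 21.7% × £19,700.00 = £4,274.90
Total regional income tax: £1,760.44 + £4,274.90 = £6,035.34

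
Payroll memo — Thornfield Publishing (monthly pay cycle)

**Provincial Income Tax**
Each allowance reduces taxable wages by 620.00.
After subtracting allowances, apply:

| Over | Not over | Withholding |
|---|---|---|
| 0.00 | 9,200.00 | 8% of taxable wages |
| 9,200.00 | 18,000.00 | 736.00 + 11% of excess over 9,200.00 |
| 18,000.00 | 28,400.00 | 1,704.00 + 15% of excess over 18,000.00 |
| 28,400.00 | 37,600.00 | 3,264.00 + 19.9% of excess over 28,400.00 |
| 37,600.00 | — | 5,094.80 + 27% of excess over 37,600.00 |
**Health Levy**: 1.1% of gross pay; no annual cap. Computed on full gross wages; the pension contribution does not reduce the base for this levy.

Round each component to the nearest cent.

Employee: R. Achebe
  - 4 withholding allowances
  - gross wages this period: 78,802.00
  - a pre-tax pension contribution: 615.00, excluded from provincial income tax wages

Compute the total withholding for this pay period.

16,250.51

Provincial Income Tax: taxable = 78,802.00 − 615.00 − 4×620.00 = 75,707.00
  5,094.80 + 27% × (75,707.00 − 37,600.00) = 5,094.80 + 27% × 38,107.00 = 15,383.69
Health Levy: 1.1% × 78,802.00 = 866.82
Total: 15,383.69 + 866.82 = 16,250.51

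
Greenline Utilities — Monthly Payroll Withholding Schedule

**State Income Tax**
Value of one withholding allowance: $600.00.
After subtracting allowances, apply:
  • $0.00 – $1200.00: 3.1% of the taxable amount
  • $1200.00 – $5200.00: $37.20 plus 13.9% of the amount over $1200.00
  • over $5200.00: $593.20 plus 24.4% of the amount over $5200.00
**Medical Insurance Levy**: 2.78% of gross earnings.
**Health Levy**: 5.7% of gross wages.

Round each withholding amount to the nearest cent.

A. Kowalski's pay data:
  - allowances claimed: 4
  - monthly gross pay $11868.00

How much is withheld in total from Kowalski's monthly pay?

State Income Tax: taxable = $11868.00 − 4×$600.00 = $9468.00
  $593.20 + 24.4% × ($9468.00 − $5200.00) = $593.20 + 24.4% × $4268.00 = $1634.59
Medical Insurance Levy: 2.78% × $11868.00 = $329.93
Health Levy: 5.7% × $11868.00 = $676.48
Total: $1634.59 + $329.93 + $676.48 = $2641.00

$2641.00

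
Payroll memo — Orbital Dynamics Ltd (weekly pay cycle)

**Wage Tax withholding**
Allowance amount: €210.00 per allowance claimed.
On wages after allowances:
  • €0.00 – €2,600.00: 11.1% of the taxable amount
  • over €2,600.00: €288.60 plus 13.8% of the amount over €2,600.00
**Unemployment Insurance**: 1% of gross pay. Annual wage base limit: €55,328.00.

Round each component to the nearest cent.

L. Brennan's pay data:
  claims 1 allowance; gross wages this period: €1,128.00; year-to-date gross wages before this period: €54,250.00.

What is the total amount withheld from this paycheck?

Wage Tax: taxable = €1,128.00 − 1×€210.00 = €918.00
  11.1% × €918.00 = €101.90
Unemployment Insurance: cap €55,328.00 − YTD €54,250.00 = €1,078.00 subject; 1% × €1,078.00 = €10.78
Total: €101.90 + €10.78 = €112.68

€112.68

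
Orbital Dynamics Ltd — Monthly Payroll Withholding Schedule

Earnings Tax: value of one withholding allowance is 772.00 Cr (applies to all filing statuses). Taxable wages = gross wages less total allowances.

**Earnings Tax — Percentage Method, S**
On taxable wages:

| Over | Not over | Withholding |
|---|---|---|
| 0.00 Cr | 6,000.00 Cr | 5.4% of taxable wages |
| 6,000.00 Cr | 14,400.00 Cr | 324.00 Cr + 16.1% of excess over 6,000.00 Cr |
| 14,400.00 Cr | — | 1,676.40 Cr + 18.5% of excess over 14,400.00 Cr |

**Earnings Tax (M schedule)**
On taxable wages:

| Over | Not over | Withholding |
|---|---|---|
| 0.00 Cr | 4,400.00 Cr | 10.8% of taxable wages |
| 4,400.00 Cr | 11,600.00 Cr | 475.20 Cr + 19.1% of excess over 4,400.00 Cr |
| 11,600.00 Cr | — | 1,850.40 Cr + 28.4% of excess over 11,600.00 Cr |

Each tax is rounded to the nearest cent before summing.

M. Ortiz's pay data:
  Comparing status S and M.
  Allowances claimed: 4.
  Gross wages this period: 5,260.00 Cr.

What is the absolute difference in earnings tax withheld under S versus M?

117.29 Cr

Earnings Tax (S): taxable = 5,260.00 Cr − 4×772.00 Cr = 2,172.00 Cr
  5.4% × 2,172.00 Cr = 117.29 Cr
Earnings Tax (M): taxable = 5,260.00 Cr − 4×772.00 Cr = 2,172.00 Cr
  10.8% × 2,172.00 Cr = 234.58 Cr
Difference: |117.29 Cr − 234.58 Cr| = 117.29 Cr (higher under M)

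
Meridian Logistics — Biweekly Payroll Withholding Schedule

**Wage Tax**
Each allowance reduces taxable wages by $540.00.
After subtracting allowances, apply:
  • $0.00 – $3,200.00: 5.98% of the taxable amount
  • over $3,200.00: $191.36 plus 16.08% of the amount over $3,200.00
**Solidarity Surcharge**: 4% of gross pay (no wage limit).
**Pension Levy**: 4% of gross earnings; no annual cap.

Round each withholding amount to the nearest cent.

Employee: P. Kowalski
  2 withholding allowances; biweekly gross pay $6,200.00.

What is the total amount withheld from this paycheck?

$996.10

Wage Tax: taxable = $6,200.00 − 2×$540.00 = $5,120.00
  $191.36 + 16.08% × ($5,120.00 − $3,200.00) = $191.36 + 16.08% × $1,920.00 = $500.10
Solidarity Surcharge: 4% × $6,200.00 = $248.00
Pension Levy: 4% × $6,200.00 = $248.00
Total: $500.10 + $248.00 + $248.00 = $996.10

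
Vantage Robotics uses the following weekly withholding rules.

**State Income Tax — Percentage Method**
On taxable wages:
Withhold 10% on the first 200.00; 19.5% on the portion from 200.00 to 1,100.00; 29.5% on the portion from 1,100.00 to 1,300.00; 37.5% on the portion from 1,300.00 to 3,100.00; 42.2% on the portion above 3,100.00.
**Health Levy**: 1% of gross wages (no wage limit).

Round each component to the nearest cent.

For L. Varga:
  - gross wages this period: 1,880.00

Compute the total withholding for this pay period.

490.80

State Income Tax: taxable = 1,880.00
  254.50 + 37.5% × (1,880.00 − 1,300.00) = 254.50 + 37.5% × 580.00 = 472.00
Health Levy: 1% × 1,880.00 = 18.80
Total: 472.00 + 18.80 = 490.80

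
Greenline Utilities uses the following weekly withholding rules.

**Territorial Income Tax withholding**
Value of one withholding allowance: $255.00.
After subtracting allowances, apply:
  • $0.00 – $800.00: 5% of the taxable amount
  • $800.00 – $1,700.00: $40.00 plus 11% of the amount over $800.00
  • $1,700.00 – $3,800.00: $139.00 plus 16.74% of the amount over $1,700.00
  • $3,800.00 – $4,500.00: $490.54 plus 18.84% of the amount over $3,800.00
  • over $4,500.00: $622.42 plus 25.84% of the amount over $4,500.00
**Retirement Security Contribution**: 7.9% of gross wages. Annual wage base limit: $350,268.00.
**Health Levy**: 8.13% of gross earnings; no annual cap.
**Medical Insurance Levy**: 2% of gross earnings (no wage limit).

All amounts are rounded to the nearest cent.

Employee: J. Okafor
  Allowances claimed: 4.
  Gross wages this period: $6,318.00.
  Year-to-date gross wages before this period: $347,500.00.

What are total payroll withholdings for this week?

$1,687.30

Territorial Income Tax: taxable = $6,318.00 − 4×$255.00 = $5,298.00
  $622.42 + 25.84% × ($5,298.00 − $4,500.00) = $622.42 + 25.84% × $798.00 = $828.62
Retirement Security Contribution: cap $350,268.00 − YTD $347,500.00 = $2,768.00 subject; 7.9% × $2,768.00 = $218.67
Health Levy: 8.13% × $6,318.00 = $513.65
Medical Insurance Levy: 2% × $6,318.00 = $126.36
Total: $828.62 + $218.67 + $513.65 + $126.36 = $1,687.30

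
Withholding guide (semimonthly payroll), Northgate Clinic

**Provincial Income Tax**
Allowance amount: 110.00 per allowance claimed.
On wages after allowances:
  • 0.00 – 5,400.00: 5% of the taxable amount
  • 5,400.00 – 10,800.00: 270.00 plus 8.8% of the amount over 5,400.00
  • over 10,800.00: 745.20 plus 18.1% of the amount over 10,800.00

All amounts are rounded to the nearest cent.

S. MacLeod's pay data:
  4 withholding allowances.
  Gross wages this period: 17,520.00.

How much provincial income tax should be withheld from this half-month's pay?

Provincial Income Tax: taxable = 17,520.00 − 4×110.00 = 17,080.00
  745.20 + 18.1% × (17,080.00 − 10,800.00) = 745.20 + 18.1% × 6,280.00 = 1,881.88

1,881.88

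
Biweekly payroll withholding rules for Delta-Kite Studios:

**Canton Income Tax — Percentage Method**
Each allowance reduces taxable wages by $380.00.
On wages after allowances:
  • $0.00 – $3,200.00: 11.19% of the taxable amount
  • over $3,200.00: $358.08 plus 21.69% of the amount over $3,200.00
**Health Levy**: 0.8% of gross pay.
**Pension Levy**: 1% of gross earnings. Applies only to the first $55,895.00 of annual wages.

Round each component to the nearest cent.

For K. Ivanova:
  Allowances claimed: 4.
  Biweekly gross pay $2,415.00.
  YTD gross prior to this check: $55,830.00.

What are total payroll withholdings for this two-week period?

Canton Income Tax: taxable = $2,415.00 − 4×$380.00 = $895.00
  11.19% × $895.00 = $100.15
Health Levy: 0.8% × $2,415.00 = $19.32
Pension Levy: cap $55,895.00 − YTD $55,830.00 = $65.00 subject; 1% × $65.00 = $0.65
Total: $100.15 + $19.32 + $0.65 = $120.12

$120.12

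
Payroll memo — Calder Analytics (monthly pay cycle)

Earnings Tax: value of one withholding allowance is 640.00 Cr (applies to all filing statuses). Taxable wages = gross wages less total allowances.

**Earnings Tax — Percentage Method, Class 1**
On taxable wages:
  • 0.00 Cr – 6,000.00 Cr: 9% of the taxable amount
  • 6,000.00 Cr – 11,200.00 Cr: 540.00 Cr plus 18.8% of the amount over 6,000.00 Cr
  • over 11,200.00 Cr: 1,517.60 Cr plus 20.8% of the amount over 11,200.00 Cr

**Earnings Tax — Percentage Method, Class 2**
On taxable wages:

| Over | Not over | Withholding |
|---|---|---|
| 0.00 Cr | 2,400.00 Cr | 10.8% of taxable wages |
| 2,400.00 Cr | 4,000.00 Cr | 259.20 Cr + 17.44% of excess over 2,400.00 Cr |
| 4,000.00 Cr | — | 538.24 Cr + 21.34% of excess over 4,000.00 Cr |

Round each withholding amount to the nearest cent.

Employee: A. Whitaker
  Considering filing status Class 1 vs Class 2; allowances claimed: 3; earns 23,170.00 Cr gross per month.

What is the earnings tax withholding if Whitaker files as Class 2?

4,219.39 Cr

Earnings Tax (Class 2): taxable = 23,170.00 Cr − 3×640.00 Cr = 21,250.00 Cr
  538.24 Cr + 21.34% × (21,250.00 Cr − 4,000.00 Cr) = 538.24 Cr + 21.34% × 17,250.00 Cr = 4,219.39 Cr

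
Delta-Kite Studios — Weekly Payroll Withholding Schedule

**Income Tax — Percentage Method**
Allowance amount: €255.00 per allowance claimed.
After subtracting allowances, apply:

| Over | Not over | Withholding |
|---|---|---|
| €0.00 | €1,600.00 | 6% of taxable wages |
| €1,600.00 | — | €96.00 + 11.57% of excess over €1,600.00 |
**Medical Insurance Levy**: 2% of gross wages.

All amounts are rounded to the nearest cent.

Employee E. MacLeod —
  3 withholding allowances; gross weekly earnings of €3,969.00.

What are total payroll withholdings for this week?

€360.96

Income Tax: taxable = €3,969.00 − 3×€255.00 = €3,204.00
  €96.00 + 11.57% × (€3,204.00 − €1,600.00) = €96.00 + 11.57% × €1,604.00 = €281.58
Medical Insurance Levy: 2% × €3,969.00 = €79.38
Total: €281.58 + €79.38 = €360.96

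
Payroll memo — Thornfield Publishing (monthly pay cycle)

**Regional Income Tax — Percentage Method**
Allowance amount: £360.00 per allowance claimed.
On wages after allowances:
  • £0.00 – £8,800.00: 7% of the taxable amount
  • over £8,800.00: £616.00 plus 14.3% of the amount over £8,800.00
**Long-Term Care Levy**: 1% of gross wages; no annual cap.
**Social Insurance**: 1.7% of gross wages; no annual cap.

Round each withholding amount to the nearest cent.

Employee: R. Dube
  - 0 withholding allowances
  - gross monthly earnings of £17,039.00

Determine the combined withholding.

Regional Income Tax: taxable = £17,039.00
  £616.00 + 14.3% × (£17,039.00 − £8,800.00) = £616.00 + 14.3% × £8,239.00 = £1,794.18
Long-Term Care Levy: 1% × £17,039.00 = £170.39
Social Insurance: 1.7% × £17,039.00 = £289.66
Total: £1,794.18 + £170.39 + £289.66 = £2,254.23

£2,254.23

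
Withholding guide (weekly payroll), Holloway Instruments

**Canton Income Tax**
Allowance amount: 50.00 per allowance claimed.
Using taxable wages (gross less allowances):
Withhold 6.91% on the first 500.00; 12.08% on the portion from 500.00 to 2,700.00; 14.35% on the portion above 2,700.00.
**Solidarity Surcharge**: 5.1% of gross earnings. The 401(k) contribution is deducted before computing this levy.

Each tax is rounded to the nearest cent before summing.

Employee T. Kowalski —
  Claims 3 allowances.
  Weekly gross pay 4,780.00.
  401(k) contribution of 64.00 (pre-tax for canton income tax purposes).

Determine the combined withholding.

808.60

Canton Income Tax: taxable = 4,780.00 − 64.00 − 3×50.00 = 4,566.00
  300.31 + 14.35% × (4,566.00 − 2,700.00) = 300.31 + 14.35% × 1,866.00 = 568.08
Solidarity Surcharge: 5.1% × 4,716.00 = 240.52
Total: 568.08 + 240.52 = 808.60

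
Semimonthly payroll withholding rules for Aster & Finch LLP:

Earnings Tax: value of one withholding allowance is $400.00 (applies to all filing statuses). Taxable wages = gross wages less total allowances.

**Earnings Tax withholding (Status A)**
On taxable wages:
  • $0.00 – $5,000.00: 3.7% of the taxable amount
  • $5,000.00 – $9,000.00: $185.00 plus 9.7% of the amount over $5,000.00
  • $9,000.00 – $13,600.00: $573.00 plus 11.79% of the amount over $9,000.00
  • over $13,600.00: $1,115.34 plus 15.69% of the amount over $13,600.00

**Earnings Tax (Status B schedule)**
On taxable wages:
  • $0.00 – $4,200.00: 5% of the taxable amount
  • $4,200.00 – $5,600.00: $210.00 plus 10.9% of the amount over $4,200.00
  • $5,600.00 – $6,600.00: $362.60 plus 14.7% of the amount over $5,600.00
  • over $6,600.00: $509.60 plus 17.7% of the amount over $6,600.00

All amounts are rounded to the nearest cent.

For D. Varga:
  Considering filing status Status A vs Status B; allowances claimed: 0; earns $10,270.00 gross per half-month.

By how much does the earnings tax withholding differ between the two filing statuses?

Earnings Tax (Status A): taxable = $10,270.00
  $573.00 + 11.79% × ($10,270.00 − $9,000.00) = $573.00 + 11.79% × $1,270.00 = $722.73
Earnings Tax (Status B): taxable = $10,270.00
  $509.60 + 17.7% × ($10,270.00 − $6,600.00) = $509.60 + 17.7% × $3,670.00 = $1,159.19
Difference: |$722.73 − $1,159.19| = $436.46 (higher under Status B)

$436.46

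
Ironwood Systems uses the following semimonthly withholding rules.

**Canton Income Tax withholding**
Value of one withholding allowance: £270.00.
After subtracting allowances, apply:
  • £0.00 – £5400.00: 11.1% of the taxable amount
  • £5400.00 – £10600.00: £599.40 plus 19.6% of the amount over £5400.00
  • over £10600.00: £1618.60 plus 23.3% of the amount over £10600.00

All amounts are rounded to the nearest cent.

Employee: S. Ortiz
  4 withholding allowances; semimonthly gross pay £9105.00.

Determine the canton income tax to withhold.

£1113.90

Canton Income Tax: taxable = £9105.00 − 4×£270.00 = £8025.00
  £599.40 + 19.6% × (£8025.00 − £5400.00) = £599.40 + 19.6% × £2625.00 = £1113.90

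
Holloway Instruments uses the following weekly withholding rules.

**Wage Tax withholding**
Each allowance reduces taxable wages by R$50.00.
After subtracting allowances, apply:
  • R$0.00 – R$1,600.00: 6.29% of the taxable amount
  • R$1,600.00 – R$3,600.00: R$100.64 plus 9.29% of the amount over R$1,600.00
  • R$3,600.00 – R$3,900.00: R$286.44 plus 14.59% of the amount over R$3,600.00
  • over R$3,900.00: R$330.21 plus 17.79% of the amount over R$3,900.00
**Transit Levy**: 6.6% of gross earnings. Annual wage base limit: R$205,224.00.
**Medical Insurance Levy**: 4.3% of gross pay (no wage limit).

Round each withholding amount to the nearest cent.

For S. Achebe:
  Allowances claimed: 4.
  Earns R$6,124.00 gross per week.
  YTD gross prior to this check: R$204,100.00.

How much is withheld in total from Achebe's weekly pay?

R$1,027.79

Wage Tax: taxable = R$6,124.00 − 4×R$50.00 = R$5,924.00
  R$330.21 + 17.79% × (R$5,924.00 − R$3,900.00) = R$330.21 + 17.79% × R$2,024.00 = R$690.28
Transit Levy: cap R$205,224.00 − YTD R$204,100.00 = R$1,124.00 subject; 6.6% × R$1,124.00 = R$74.18
Medical Insurance Levy: 4.3% × R$6,124.00 = R$263.33
Total: R$690.28 + R$74.18 + R$263.33 = R$1,027.79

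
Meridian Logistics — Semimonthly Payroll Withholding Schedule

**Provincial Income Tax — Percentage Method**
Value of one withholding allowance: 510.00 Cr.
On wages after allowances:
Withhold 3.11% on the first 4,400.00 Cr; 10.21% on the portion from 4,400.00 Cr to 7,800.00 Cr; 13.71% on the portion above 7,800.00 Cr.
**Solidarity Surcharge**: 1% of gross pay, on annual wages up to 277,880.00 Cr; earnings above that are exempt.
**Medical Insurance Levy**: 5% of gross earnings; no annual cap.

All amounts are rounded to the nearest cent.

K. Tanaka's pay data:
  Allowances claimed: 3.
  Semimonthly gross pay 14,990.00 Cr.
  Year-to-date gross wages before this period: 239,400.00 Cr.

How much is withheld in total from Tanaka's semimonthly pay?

2,159.37 Cr

Provincial Income Tax: taxable = 14,990.00 Cr − 3×510.00 Cr = 13,460.00 Cr
  483.98 Cr + 13.71% × (13,460.00 Cr − 7,800.00 Cr) = 483.98 Cr + 13.71% × 5,660.00 Cr = 1,259.97 Cr
Solidarity Surcharge: 1% × 14,990.00 Cr = 149.90 Cr
Medical Insurance Levy: 5% × 14,990.00 Cr = 749.50 Cr
Total: 1,259.97 Cr + 149.90 Cr + 749.50 Cr = 2,159.37 Cr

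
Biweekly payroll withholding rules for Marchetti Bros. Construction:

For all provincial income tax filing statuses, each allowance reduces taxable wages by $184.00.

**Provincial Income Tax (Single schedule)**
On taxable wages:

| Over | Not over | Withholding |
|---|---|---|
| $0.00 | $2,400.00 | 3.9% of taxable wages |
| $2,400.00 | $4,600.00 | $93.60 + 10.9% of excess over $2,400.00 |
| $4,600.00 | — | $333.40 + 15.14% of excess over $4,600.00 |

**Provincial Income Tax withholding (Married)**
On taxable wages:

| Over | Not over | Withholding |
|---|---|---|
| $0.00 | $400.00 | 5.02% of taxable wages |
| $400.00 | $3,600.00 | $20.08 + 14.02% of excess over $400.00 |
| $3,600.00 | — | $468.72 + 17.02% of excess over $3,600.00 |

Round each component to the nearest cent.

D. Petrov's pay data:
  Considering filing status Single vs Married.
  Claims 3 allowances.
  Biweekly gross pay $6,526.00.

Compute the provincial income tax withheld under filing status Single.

$541.42

Provincial Income Tax (Single): taxable = $6,526.00 − 3×$184.00 = $5,974.00
  $333.40 + 15.14% × ($5,974.00 − $4,600.00) = $333.40 + 15.14% × $1,374.00 = $541.42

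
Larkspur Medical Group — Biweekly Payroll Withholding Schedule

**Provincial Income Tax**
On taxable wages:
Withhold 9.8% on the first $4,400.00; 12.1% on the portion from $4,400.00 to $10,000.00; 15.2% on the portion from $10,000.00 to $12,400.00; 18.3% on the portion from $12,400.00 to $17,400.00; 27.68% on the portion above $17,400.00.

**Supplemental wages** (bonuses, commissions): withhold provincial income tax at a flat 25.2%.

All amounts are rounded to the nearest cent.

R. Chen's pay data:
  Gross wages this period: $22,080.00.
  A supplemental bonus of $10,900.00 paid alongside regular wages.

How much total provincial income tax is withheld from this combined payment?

$6,430.82

Provincial Income Tax: taxable = $22,080.00
  $2,388.60 + 27.68% × ($22,080.00 − $17,400.00) = $2,388.60 + 27.68% × $4,680.00 = $3,684.02
Supplemental (25.2% flat on bonus): 25.2% × $10,900.00 = $2,746.80
Total provincial income tax: $3,684.02 + $2,746.80 = $6,430.82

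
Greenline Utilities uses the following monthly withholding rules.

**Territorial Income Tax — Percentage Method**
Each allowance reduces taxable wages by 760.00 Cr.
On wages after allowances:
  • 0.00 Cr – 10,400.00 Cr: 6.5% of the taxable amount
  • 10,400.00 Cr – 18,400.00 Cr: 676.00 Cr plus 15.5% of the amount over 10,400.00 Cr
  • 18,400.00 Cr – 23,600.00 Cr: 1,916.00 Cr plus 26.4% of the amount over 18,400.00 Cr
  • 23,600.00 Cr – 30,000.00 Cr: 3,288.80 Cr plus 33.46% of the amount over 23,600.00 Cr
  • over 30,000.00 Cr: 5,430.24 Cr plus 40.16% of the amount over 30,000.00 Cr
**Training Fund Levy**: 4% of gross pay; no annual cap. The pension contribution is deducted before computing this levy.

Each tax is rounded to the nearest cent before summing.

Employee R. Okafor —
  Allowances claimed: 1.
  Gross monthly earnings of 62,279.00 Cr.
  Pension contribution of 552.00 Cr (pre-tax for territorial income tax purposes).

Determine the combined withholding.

Territorial Income Tax: taxable = 62,279.00 Cr − 552.00 Cr − 1×760.00 Cr = 60,967.00 Cr
  5,430.24 Cr + 40.16% × (60,967.00 Cr − 30,000.00 Cr) = 5,430.24 Cr + 40.16% × 30,967.00 Cr = 17,866.59 Cr
Training Fund Levy: 4% × 61,727.00 Cr = 2,469.08 Cr
Total: 17,866.59 Cr + 2,469.08 Cr = 20,335.67 Cr

20,335.67 Cr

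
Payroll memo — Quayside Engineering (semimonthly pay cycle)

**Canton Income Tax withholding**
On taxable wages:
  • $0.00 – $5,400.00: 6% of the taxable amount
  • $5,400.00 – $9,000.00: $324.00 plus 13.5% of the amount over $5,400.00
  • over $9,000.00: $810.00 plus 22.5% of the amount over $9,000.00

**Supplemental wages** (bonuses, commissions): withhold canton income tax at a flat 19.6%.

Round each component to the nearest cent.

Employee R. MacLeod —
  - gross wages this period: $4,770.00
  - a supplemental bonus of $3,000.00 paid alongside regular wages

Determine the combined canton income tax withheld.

$874.20

Canton Income Tax: taxable = $4,770.00
  6% × $4,770.00 = $286.20
Supplemental (19.6% flat on bonus): 19.6% × $3,000.00 = $588.00
Total canton income tax: $286.20 + $588.00 = $874.20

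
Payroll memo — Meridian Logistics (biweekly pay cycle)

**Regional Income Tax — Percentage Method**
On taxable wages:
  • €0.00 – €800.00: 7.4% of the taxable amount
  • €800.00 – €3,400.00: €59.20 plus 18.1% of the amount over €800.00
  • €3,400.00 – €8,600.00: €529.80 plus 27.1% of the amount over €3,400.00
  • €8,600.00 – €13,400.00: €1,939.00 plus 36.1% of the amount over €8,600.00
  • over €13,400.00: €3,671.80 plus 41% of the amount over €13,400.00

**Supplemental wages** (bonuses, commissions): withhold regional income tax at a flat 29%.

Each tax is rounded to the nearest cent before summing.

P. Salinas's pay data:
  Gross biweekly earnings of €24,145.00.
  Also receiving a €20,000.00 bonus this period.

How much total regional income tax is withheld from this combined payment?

€13,877.25

Regional Income Tax: taxable = €24,145.00
  €3,671.80 + 41% × (€24,145.00 − €13,400.00) = €3,671.80 + 41% × €10,745.00 = €8,077.25
Supplemental (29% flat on bonus): 29% × €20,000.00 = €5,800.00
Total regional income tax: €8,077.25 + €5,800.00 = €13,877.25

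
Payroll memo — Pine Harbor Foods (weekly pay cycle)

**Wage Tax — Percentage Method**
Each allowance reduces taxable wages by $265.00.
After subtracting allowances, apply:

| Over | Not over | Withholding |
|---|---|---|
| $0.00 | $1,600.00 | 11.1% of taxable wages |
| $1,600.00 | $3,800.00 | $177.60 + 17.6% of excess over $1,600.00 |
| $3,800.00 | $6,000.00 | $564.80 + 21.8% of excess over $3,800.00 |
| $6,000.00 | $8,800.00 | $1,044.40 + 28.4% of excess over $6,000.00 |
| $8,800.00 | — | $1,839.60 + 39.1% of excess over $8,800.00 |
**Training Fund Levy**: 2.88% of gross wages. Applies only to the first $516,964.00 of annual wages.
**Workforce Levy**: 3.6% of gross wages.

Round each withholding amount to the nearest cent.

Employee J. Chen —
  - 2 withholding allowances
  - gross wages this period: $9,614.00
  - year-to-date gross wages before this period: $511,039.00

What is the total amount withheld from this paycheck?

Wage Tax: taxable = $9,614.00 − 2×$265.00 = $9,084.00
  $1,839.60 + 39.1% × ($9,084.00 − $8,800.00) = $1,839.60 + 39.1% × $284.00 = $1,950.64
Training Fund Levy: cap $516,964.00 − YTD $511,039.00 = $5,925.00 subject; 2.88% × $5,925.00 = $170.64
Workforce Levy: 3.6% × $9,614.00 = $346.10
Total: $1,950.64 + $170.64 + $346.10 = $2,467.38

$2,467.38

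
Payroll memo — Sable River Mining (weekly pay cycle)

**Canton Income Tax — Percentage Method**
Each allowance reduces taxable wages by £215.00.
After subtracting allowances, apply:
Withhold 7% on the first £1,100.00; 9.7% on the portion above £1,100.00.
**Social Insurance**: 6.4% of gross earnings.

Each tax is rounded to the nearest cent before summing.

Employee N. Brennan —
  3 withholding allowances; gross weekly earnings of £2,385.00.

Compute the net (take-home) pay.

Canton Income Tax: taxable = £2,385.00 − 3×£215.00 = £1,740.00
  £77.00 + 9.7% × (£1,740.00 − £1,100.00) = £77.00 + 9.7% × £640.00 = £139.08
Social Insurance: 6.4% × £2,385.00 = £152.64
Total withheld: £139.08 + £152.64 = £291.72
Net pay: £2,385.00 − £291.72 = £2,093.28

£2,093.28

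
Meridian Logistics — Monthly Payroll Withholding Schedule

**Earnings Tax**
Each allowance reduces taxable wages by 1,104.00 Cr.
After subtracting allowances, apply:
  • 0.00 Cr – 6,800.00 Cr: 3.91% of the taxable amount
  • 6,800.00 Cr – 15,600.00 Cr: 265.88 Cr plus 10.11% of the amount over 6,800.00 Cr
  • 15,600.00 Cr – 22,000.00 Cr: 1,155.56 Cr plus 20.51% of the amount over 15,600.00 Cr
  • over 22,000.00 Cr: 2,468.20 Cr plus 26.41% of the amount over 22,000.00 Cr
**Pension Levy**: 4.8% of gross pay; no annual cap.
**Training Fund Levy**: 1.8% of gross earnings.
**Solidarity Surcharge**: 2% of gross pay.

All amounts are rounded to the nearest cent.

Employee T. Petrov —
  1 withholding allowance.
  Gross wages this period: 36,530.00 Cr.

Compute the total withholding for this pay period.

9,155.59 Cr

Earnings Tax: taxable = 36,530.00 Cr − 1×1,104.00 Cr = 35,426.00 Cr
  2,468.20 Cr + 26.41% × (35,426.00 Cr − 22,000.00 Cr) = 2,468.20 Cr + 26.41% × 13,426.00 Cr = 6,014.01 Cr
Pension Levy: 4.8% × 36,530.00 Cr = 1,753.44 Cr
Training Fund Levy: 1.8% × 36,530.00 Cr = 657.54 Cr
Solidarity Surcharge: 2% × 36,530.00 Cr = 730.60 Cr
Total: 6,014.01 Cr + 1,753.44 Cr + 657.54 Cr + 730.60 Cr = 9,155.59 Cr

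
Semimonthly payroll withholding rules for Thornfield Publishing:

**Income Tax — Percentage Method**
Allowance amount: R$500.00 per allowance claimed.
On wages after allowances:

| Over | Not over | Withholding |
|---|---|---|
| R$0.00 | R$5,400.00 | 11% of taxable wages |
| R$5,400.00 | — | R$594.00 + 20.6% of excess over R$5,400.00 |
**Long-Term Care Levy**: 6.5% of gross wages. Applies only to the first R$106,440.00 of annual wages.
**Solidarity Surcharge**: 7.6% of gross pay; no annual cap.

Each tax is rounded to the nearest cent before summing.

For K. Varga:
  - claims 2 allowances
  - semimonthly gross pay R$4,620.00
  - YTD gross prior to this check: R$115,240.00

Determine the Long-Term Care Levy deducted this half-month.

Long-Term Care Levy: YTD R$115,240.00 ≥ cap R$106,440.00 → R$0.00

R$0.00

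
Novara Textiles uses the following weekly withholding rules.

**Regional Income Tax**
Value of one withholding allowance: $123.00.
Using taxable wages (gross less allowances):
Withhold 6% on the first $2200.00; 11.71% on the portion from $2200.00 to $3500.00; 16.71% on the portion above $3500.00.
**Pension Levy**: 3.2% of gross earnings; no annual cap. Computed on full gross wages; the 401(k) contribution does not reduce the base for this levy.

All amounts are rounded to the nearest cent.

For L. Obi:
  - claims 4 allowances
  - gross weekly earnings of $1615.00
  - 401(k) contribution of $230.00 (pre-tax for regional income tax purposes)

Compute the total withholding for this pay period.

Regional Income Tax: taxable = $1615.00 − $230.00 − 4×$123.00 = $893.00
  6% × $893.00 = $53.58
Pension Levy: 3.2% × $1615.00 = $51.68
Total: $53.58 + $51.68 = $105.26

$105.26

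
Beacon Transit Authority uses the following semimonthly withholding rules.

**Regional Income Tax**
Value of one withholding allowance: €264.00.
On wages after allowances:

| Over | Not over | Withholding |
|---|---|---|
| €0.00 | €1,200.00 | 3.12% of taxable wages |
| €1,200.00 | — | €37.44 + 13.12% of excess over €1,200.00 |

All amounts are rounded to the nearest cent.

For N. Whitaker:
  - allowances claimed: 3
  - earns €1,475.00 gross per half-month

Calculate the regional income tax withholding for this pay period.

€21.31

Regional Income Tax: taxable = €1,475.00 − 3×€264.00 = €683.00
  3.12% × €683.00 = €21.31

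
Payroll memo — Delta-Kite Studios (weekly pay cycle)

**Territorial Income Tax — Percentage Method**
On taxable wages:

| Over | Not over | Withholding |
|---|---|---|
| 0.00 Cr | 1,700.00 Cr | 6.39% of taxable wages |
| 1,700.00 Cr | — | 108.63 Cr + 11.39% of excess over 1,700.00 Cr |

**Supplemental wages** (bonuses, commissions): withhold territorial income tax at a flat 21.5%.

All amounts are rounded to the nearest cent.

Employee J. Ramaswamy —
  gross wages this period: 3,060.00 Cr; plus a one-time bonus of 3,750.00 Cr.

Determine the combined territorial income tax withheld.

Territorial Income Tax: taxable = 3,060.00 Cr
  108.63 Cr + 11.39% × (3,060.00 Cr − 1,700.00 Cr) = 108.63 Cr + 11.39% × 1,360.00 Cr = 263.53 Cr
Supplemental (21.5% flat on bonus): 21.5% × 3,750.00 Cr = 806.25 Cr
Total territorial income tax: 263.53 Cr + 806.25 Cr = 1,069.78 Cr

1,069.78 Cr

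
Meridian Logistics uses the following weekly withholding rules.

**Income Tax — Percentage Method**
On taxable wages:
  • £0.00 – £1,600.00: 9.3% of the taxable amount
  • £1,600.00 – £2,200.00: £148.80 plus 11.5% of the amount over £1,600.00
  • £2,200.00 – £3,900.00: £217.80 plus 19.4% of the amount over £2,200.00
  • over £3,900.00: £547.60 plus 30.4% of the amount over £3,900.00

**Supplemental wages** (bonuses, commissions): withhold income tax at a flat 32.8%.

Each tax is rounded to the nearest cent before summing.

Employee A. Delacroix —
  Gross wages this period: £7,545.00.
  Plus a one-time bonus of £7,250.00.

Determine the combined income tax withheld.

Income Tax: taxable = £7,545.00
  £547.60 + 30.4% × (£7,545.00 − £3,900.00) = £547.60 + 30.4% × £3,645.00 = £1,655.68
Supplemental (32.8% flat on bonus): 32.8% × £7,250.00 = £2,378.00
Total income tax: £1,655.68 + £2,378.00 = £4,033.68

£4,033.68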